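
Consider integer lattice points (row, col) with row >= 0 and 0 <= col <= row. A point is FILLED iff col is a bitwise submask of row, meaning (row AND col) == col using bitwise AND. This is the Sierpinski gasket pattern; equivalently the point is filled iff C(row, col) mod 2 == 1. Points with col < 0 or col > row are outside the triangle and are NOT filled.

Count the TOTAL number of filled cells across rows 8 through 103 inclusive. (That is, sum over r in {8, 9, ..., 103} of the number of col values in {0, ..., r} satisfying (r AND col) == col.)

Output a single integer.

Answer: 1296

Derivation:
r8=1000 pc1: +2 =2
r9=1001 pc2: +4 =6
r10=1010 pc2: +4 =10
r11=1011 pc3: +8 =18
r12=1100 pc2: +4 =22
r13=1101 pc3: +8 =30
r14=1110 pc3: +8 =38
r15=1111 pc4: +16 =54
r16=10000 pc1: +2 =56
r17=10001 pc2: +4 =60
r18=10010 pc2: +4 =64
r19=10011 pc3: +8 =72
r20=10100 pc2: +4 =76
r21=10101 pc3: +8 =84
r22=10110 pc3: +8 =92
r23=10111 pc4: +16 =108
r24=11000 pc2: +4 =112
r25=11001 pc3: +8 =120
r26=11010 pc3: +8 =128
r27=11011 pc4: +16 =144
r28=11100 pc3: +8 =152
r29=11101 pc4: +16 =168
r30=11110 pc4: +16 =184
r31=11111 pc5: +32 =216
r32=100000 pc1: +2 =218
r33=100001 pc2: +4 =222
r34=100010 pc2: +4 =226
r35=100011 pc3: +8 =234
r36=100100 pc2: +4 =238
r37=100101 pc3: +8 =246
r38=100110 pc3: +8 =254
r39=100111 pc4: +16 =270
r40=101000 pc2: +4 =274
r41=101001 pc3: +8 =282
r42=101010 pc3: +8 =290
r43=101011 pc4: +16 =306
r44=101100 pc3: +8 =314
r45=101101 pc4: +16 =330
r46=101110 pc4: +16 =346
r47=101111 pc5: +32 =378
r48=110000 pc2: +4 =382
r49=110001 pc3: +8 =390
r50=110010 pc3: +8 =398
r51=110011 pc4: +16 =414
r52=110100 pc3: +8 =422
r53=110101 pc4: +16 =438
r54=110110 pc4: +16 =454
r55=110111 pc5: +32 =486
r56=111000 pc3: +8 =494
r57=111001 pc4: +16 =510
r58=111010 pc4: +16 =526
r59=111011 pc5: +32 =558
r60=111100 pc4: +16 =574
r61=111101 pc5: +32 =606
r62=111110 pc5: +32 =638
r63=111111 pc6: +64 =702
r64=1000000 pc1: +2 =704
r65=1000001 pc2: +4 =708
r66=1000010 pc2: +4 =712
r67=1000011 pc3: +8 =720
r68=1000100 pc2: +4 =724
r69=1000101 pc3: +8 =732
r70=1000110 pc3: +8 =740
r71=1000111 pc4: +16 =756
r72=1001000 pc2: +4 =760
r73=1001001 pc3: +8 =768
r74=1001010 pc3: +8 =776
r75=1001011 pc4: +16 =792
r76=1001100 pc3: +8 =800
r77=1001101 pc4: +16 =816
r78=1001110 pc4: +16 =832
r79=1001111 pc5: +32 =864
r80=1010000 pc2: +4 =868
r81=1010001 pc3: +8 =876
r82=1010010 pc3: +8 =884
r83=1010011 pc4: +16 =900
r84=1010100 pc3: +8 =908
r85=1010101 pc4: +16 =924
r86=1010110 pc4: +16 =940
r87=1010111 pc5: +32 =972
r88=1011000 pc3: +8 =980
r89=1011001 pc4: +16 =996
r90=1011010 pc4: +16 =1012
r91=1011011 pc5: +32 =1044
r92=1011100 pc4: +16 =1060
r93=1011101 pc5: +32 =1092
r94=1011110 pc5: +32 =1124
r95=1011111 pc6: +64 =1188
r96=1100000 pc2: +4 =1192
r97=1100001 pc3: +8 =1200
r98=1100010 pc3: +8 =1208
r99=1100011 pc4: +16 =1224
r100=1100100 pc3: +8 =1232
r101=1100101 pc4: +16 =1248
r102=1100110 pc4: +16 =1264
r103=1100111 pc5: +32 =1296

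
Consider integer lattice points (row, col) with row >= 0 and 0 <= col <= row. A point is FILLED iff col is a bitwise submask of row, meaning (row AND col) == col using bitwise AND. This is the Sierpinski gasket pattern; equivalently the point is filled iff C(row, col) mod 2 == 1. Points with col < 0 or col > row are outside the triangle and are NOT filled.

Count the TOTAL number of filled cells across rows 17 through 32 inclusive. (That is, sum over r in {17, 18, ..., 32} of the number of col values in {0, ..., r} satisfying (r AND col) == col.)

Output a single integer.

Answer: 162

Derivation:
r17=10001 pc2: +4 =4
r18=10010 pc2: +4 =8
r19=10011 pc3: +8 =16
r20=10100 pc2: +4 =20
r21=10101 pc3: +8 =28
r22=10110 pc3: +8 =36
r23=10111 pc4: +16 =52
r24=11000 pc2: +4 =56
r25=11001 pc3: +8 =64
r26=11010 pc3: +8 =72
r27=11011 pc4: +16 =88
r28=11100 pc3: +8 =96
r29=11101 pc4: +16 =112
r30=11110 pc4: +16 =128
r31=11111 pc5: +32 =160
r32=100000 pc1: +2 =162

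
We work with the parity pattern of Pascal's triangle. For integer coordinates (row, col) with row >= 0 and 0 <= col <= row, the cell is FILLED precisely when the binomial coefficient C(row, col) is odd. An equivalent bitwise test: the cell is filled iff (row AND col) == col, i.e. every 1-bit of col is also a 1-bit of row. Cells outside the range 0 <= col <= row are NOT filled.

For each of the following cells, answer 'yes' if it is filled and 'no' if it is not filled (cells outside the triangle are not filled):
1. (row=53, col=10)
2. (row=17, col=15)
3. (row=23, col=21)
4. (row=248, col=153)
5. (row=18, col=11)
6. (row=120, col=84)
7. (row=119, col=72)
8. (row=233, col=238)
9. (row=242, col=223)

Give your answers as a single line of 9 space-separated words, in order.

(53,10): row=0b110101, col=0b1010, row AND col = 0b0 = 0; 0 != 10 -> empty
(17,15): row=0b10001, col=0b1111, row AND col = 0b1 = 1; 1 != 15 -> empty
(23,21): row=0b10111, col=0b10101, row AND col = 0b10101 = 21; 21 == 21 -> filled
(248,153): row=0b11111000, col=0b10011001, row AND col = 0b10011000 = 152; 152 != 153 -> empty
(18,11): row=0b10010, col=0b1011, row AND col = 0b10 = 2; 2 != 11 -> empty
(120,84): row=0b1111000, col=0b1010100, row AND col = 0b1010000 = 80; 80 != 84 -> empty
(119,72): row=0b1110111, col=0b1001000, row AND col = 0b1000000 = 64; 64 != 72 -> empty
(233,238): col outside [0, 233] -> not filled
(242,223): row=0b11110010, col=0b11011111, row AND col = 0b11010010 = 210; 210 != 223 -> empty

Answer: no no yes no no no no no no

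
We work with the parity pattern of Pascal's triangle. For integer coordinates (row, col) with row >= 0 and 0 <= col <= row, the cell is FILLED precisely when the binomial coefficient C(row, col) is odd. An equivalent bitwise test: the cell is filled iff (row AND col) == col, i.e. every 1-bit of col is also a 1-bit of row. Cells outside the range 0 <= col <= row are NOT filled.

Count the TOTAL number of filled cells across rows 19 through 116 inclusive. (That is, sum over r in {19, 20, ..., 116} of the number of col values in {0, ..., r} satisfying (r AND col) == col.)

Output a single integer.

r19=10011 pc3: +8 =8
r20=10100 pc2: +4 =12
r21=10101 pc3: +8 =20
r22=10110 pc3: +8 =28
r23=10111 pc4: +16 =44
r24=11000 pc2: +4 =48
r25=11001 pc3: +8 =56
r26=11010 pc3: +8 =64
r27=11011 pc4: +16 =80
r28=11100 pc3: +8 =88
r29=11101 pc4: +16 =104
r30=11110 pc4: +16 =120
r31=11111 pc5: +32 =152
r32=100000 pc1: +2 =154
r33=100001 pc2: +4 =158
r34=100010 pc2: +4 =162
r35=100011 pc3: +8 =170
r36=100100 pc2: +4 =174
r37=100101 pc3: +8 =182
r38=100110 pc3: +8 =190
r39=100111 pc4: +16 =206
r40=101000 pc2: +4 =210
r41=101001 pc3: +8 =218
r42=101010 pc3: +8 =226
r43=101011 pc4: +16 =242
r44=101100 pc3: +8 =250
r45=101101 pc4: +16 =266
r46=101110 pc4: +16 =282
r47=101111 pc5: +32 =314
r48=110000 pc2: +4 =318
r49=110001 pc3: +8 =326
r50=110010 pc3: +8 =334
r51=110011 pc4: +16 =350
r52=110100 pc3: +8 =358
r53=110101 pc4: +16 =374
r54=110110 pc4: +16 =390
r55=110111 pc5: +32 =422
r56=111000 pc3: +8 =430
r57=111001 pc4: +16 =446
r58=111010 pc4: +16 =462
r59=111011 pc5: +32 =494
r60=111100 pc4: +16 =510
r61=111101 pc5: +32 =542
r62=111110 pc5: +32 =574
r63=111111 pc6: +64 =638
r64=1000000 pc1: +2 =640
r65=1000001 pc2: +4 =644
r66=1000010 pc2: +4 =648
r67=1000011 pc3: +8 =656
r68=1000100 pc2: +4 =660
r69=1000101 pc3: +8 =668
r70=1000110 pc3: +8 =676
r71=1000111 pc4: +16 =692
r72=1001000 pc2: +4 =696
r73=1001001 pc3: +8 =704
r74=1001010 pc3: +8 =712
r75=1001011 pc4: +16 =728
r76=1001100 pc3: +8 =736
r77=1001101 pc4: +16 =752
r78=1001110 pc4: +16 =768
r79=1001111 pc5: +32 =800
r80=1010000 pc2: +4 =804
r81=1010001 pc3: +8 =812
r82=1010010 pc3: +8 =820
r83=1010011 pc4: +16 =836
r84=1010100 pc3: +8 =844
r85=1010101 pc4: +16 =860
r86=1010110 pc4: +16 =876
r87=1010111 pc5: +32 =908
r88=1011000 pc3: +8 =916
r89=1011001 pc4: +16 =932
r90=1011010 pc4: +16 =948
r91=1011011 pc5: +32 =980
r92=1011100 pc4: +16 =996
r93=1011101 pc5: +32 =1028
r94=1011110 pc5: +32 =1060
r95=1011111 pc6: +64 =1124
r96=1100000 pc2: +4 =1128
r97=1100001 pc3: +8 =1136
r98=1100010 pc3: +8 =1144
r99=1100011 pc4: +16 =1160
r100=1100100 pc3: +8 =1168
r101=1100101 pc4: +16 =1184
r102=1100110 pc4: +16 =1200
r103=1100111 pc5: +32 =1232
r104=1101000 pc3: +8 =1240
r105=1101001 pc4: +16 =1256
r106=1101010 pc4: +16 =1272
r107=1101011 pc5: +32 =1304
r108=1101100 pc4: +16 =1320
r109=1101101 pc5: +32 =1352
r110=1101110 pc5: +32 =1384
r111=1101111 pc6: +64 =1448
r112=1110000 pc3: +8 =1456
r113=1110001 pc4: +16 =1472
r114=1110010 pc4: +16 =1488
r115=1110011 pc5: +32 =1520
r116=1110100 pc4: +16 =1536

Answer: 1536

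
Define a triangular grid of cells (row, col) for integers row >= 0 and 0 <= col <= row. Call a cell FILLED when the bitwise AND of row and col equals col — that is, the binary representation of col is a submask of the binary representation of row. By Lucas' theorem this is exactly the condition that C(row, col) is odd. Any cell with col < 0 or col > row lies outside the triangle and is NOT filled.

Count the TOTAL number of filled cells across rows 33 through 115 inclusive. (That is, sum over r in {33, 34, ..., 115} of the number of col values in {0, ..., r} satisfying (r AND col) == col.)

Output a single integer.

Answer: 1366

Derivation:
r33=100001 pc2: +4 =4
r34=100010 pc2: +4 =8
r35=100011 pc3: +8 =16
r36=100100 pc2: +4 =20
r37=100101 pc3: +8 =28
r38=100110 pc3: +8 =36
r39=100111 pc4: +16 =52
r40=101000 pc2: +4 =56
r41=101001 pc3: +8 =64
r42=101010 pc3: +8 =72
r43=101011 pc4: +16 =88
r44=101100 pc3: +8 =96
r45=101101 pc4: +16 =112
r46=101110 pc4: +16 =128
r47=101111 pc5: +32 =160
r48=110000 pc2: +4 =164
r49=110001 pc3: +8 =172
r50=110010 pc3: +8 =180
r51=110011 pc4: +16 =196
r52=110100 pc3: +8 =204
r53=110101 pc4: +16 =220
r54=110110 pc4: +16 =236
r55=110111 pc5: +32 =268
r56=111000 pc3: +8 =276
r57=111001 pc4: +16 =292
r58=111010 pc4: +16 =308
r59=111011 pc5: +32 =340
r60=111100 pc4: +16 =356
r61=111101 pc5: +32 =388
r62=111110 pc5: +32 =420
r63=111111 pc6: +64 =484
r64=1000000 pc1: +2 =486
r65=1000001 pc2: +4 =490
r66=1000010 pc2: +4 =494
r67=1000011 pc3: +8 =502
r68=1000100 pc2: +4 =506
r69=1000101 pc3: +8 =514
r70=1000110 pc3: +8 =522
r71=1000111 pc4: +16 =538
r72=1001000 pc2: +4 =542
r73=1001001 pc3: +8 =550
r74=1001010 pc3: +8 =558
r75=1001011 pc4: +16 =574
r76=1001100 pc3: +8 =582
r77=1001101 pc4: +16 =598
r78=1001110 pc4: +16 =614
r79=1001111 pc5: +32 =646
r80=1010000 pc2: +4 =650
r81=1010001 pc3: +8 =658
r82=1010010 pc3: +8 =666
r83=1010011 pc4: +16 =682
r84=1010100 pc3: +8 =690
r85=1010101 pc4: +16 =706
r86=1010110 pc4: +16 =722
r87=1010111 pc5: +32 =754
r88=1011000 pc3: +8 =762
r89=1011001 pc4: +16 =778
r90=1011010 pc4: +16 =794
r91=1011011 pc5: +32 =826
r92=1011100 pc4: +16 =842
r93=1011101 pc5: +32 =874
r94=1011110 pc5: +32 =906
r95=1011111 pc6: +64 =970
r96=1100000 pc2: +4 =974
r97=1100001 pc3: +8 =982
r98=1100010 pc3: +8 =990
r99=1100011 pc4: +16 =1006
r100=1100100 pc3: +8 =1014
r101=1100101 pc4: +16 =1030
r102=1100110 pc4: +16 =1046
r103=1100111 pc5: +32 =1078
r104=1101000 pc3: +8 =1086
r105=1101001 pc4: +16 =1102
r106=1101010 pc4: +16 =1118
r107=1101011 pc5: +32 =1150
r108=1101100 pc4: +16 =1166
r109=1101101 pc5: +32 =1198
r110=1101110 pc5: +32 =1230
r111=1101111 pc6: +64 =1294
r112=1110000 pc3: +8 =1302
r113=1110001 pc4: +16 =1318
r114=1110010 pc4: +16 =1334
r115=1110011 pc5: +32 =1366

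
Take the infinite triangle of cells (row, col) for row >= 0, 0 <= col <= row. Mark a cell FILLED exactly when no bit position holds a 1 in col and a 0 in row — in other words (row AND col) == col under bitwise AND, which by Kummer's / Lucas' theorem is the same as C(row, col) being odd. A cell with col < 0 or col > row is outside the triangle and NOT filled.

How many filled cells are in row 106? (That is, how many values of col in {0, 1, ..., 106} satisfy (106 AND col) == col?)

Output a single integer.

Answer: 16

Derivation:
106 in binary = 1101010
popcount(106) = number of 1-bits in 1101010 = 4
A col c satisfies (106 AND c) == c iff every set bit of c is also set in 106; each of the 4 set bits of 106 can independently be on or off in c.
count = 2^4 = 16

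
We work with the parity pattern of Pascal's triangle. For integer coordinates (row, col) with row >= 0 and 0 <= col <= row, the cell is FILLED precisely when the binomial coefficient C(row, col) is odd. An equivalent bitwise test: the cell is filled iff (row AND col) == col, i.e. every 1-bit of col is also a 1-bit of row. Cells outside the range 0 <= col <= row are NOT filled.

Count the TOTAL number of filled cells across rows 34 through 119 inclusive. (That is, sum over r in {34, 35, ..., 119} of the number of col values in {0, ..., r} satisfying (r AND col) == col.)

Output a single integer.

Answer: 1506

Derivation:
r34=100010 pc2: +4 =4
r35=100011 pc3: +8 =12
r36=100100 pc2: +4 =16
r37=100101 pc3: +8 =24
r38=100110 pc3: +8 =32
r39=100111 pc4: +16 =48
r40=101000 pc2: +4 =52
r41=101001 pc3: +8 =60
r42=101010 pc3: +8 =68
r43=101011 pc4: +16 =84
r44=101100 pc3: +8 =92
r45=101101 pc4: +16 =108
r46=101110 pc4: +16 =124
r47=101111 pc5: +32 =156
r48=110000 pc2: +4 =160
r49=110001 pc3: +8 =168
r50=110010 pc3: +8 =176
r51=110011 pc4: +16 =192
r52=110100 pc3: +8 =200
r53=110101 pc4: +16 =216
r54=110110 pc4: +16 =232
r55=110111 pc5: +32 =264
r56=111000 pc3: +8 =272
r57=111001 pc4: +16 =288
r58=111010 pc4: +16 =304
r59=111011 pc5: +32 =336
r60=111100 pc4: +16 =352
r61=111101 pc5: +32 =384
r62=111110 pc5: +32 =416
r63=111111 pc6: +64 =480
r64=1000000 pc1: +2 =482
r65=1000001 pc2: +4 =486
r66=1000010 pc2: +4 =490
r67=1000011 pc3: +8 =498
r68=1000100 pc2: +4 =502
r69=1000101 pc3: +8 =510
r70=1000110 pc3: +8 =518
r71=1000111 pc4: +16 =534
r72=1001000 pc2: +4 =538
r73=1001001 pc3: +8 =546
r74=1001010 pc3: +8 =554
r75=1001011 pc4: +16 =570
r76=1001100 pc3: +8 =578
r77=1001101 pc4: +16 =594
r78=1001110 pc4: +16 =610
r79=1001111 pc5: +32 =642
r80=1010000 pc2: +4 =646
r81=1010001 pc3: +8 =654
r82=1010010 pc3: +8 =662
r83=1010011 pc4: +16 =678
r84=1010100 pc3: +8 =686
r85=1010101 pc4: +16 =702
r86=1010110 pc4: +16 =718
r87=1010111 pc5: +32 =750
r88=1011000 pc3: +8 =758
r89=1011001 pc4: +16 =774
r90=1011010 pc4: +16 =790
r91=1011011 pc5: +32 =822
r92=1011100 pc4: +16 =838
r93=1011101 pc5: +32 =870
r94=1011110 pc5: +32 =902
r95=1011111 pc6: +64 =966
r96=1100000 pc2: +4 =970
r97=1100001 pc3: +8 =978
r98=1100010 pc3: +8 =986
r99=1100011 pc4: +16 =1002
r100=1100100 pc3: +8 =1010
r101=1100101 pc4: +16 =1026
r102=1100110 pc4: +16 =1042
r103=1100111 pc5: +32 =1074
r104=1101000 pc3: +8 =1082
r105=1101001 pc4: +16 =1098
r106=1101010 pc4: +16 =1114
r107=1101011 pc5: +32 =1146
r108=1101100 pc4: +16 =1162
r109=1101101 pc5: +32 =1194
r110=1101110 pc5: +32 =1226
r111=1101111 pc6: +64 =1290
r112=1110000 pc3: +8 =1298
r113=1110001 pc4: +16 =1314
r114=1110010 pc4: +16 =1330
r115=1110011 pc5: +32 =1362
r116=1110100 pc4: +16 =1378
r117=1110101 pc5: +32 =1410
r118=1110110 pc5: +32 =1442
r119=1110111 pc6: +64 =1506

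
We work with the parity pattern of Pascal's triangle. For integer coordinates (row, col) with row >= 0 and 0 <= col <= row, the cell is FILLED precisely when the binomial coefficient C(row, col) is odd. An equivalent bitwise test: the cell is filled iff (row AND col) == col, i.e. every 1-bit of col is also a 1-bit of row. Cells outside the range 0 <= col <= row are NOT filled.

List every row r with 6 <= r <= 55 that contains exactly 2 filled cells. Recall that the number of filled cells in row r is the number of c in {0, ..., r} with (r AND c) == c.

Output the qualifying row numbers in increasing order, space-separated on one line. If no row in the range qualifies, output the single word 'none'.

Answer: 8 16 32

Derivation:
Row r has 2^popcount(r) filled cells, so we need popcount(r) = log2(2) = 1.
Scan r = 6..55 and keep those with exactly 1 one-bits:
r=6=110 popcount=2 -> skip
r=7=111 popcount=3 -> skip
r=8=1000 popcount=1 -> KEEP
r=9=1001 popcount=2 -> skip
r=10=1010 popcount=2 -> skip
r=11=1011 popcount=3 -> skip
r=12=1100 popcount=2 -> skip
r=13=1101 popcount=3 -> skip
r=14=1110 popcount=3 -> skip
r=15=1111 popcount=4 -> skip
r=16=10000 popcount=1 -> KEEP
r=17=10001 popcount=2 -> skip
r=18=10010 popcount=2 -> skip
r=19=10011 popcount=3 -> skip
r=20=10100 popcount=2 -> skip
r=21=10101 popcount=3 -> skip
r=22=10110 popcount=3 -> skip
r=23=10111 popcount=4 -> skip
r=24=11000 popcount=2 -> skip
r=25=11001 popcount=3 -> skip
r=26=11010 popcount=3 -> skip
r=27=11011 popcount=4 -> skip
r=28=11100 popcount=3 -> skip
r=29=11101 popcount=4 -> skip
r=30=11110 popcount=4 -> skip
r=31=11111 popcount=5 -> skip
r=32=100000 popcount=1 -> KEEP
r=33=100001 popcount=2 -> skip
r=34=100010 popcount=2 -> skip
r=35=100011 popcount=3 -> skip
r=36=100100 popcount=2 -> skip
r=37=100101 popcount=3 -> skip
r=38=100110 popcount=3 -> skip
r=39=100111 popcount=4 -> skip
r=40=101000 popcount=2 -> skip
r=41=101001 popcount=3 -> skip
r=42=101010 popcount=3 -> skip
r=43=101011 popcount=4 -> skip
r=44=101100 popcount=3 -> skip
r=45=101101 popcount=4 -> skip
r=46=101110 popcount=4 -> skip
r=47=101111 popcount=5 -> skip
r=48=110000 popcount=2 -> skip
r=49=110001 popcount=3 -> skip
r=50=110010 popcount=3 -> skip
r=51=110011 popcount=4 -> skip
r=52=110100 popcount=3 -> skip
r=53=110101 popcount=4 -> skip
r=54=110110 popcount=4 -> skip
r=55=110111 popcount=5 -> skip
Kept rows: 8 16 32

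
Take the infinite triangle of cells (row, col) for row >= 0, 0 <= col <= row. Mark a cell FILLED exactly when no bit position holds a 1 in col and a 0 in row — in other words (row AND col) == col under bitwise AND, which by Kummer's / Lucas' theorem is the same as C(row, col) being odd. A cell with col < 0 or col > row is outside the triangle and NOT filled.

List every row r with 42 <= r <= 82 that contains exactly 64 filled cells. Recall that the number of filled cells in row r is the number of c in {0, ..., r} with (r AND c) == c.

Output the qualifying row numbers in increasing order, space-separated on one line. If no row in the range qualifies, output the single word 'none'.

Row r has 2^popcount(r) filled cells, so we need popcount(r) = log2(64) = 6.
Scan r = 42..82 and keep those with exactly 6 one-bits:
r=42=101010 popcount=3 -> skip
r=43=101011 popcount=4 -> skip
r=44=101100 popcount=3 -> skip
r=45=101101 popcount=4 -> skip
r=46=101110 popcount=4 -> skip
r=47=101111 popcount=5 -> skip
r=48=110000 popcount=2 -> skip
r=49=110001 popcount=3 -> skip
r=50=110010 popcount=3 -> skip
r=51=110011 popcount=4 -> skip
r=52=110100 popcount=3 -> skip
r=53=110101 popcount=4 -> skip
r=54=110110 popcount=4 -> skip
r=55=110111 popcount=5 -> skip
r=56=111000 popcount=3 -> skip
r=57=111001 popcount=4 -> skip
r=58=111010 popcount=4 -> skip
r=59=111011 popcount=5 -> skip
r=60=111100 popcount=4 -> skip
r=61=111101 popcount=5 -> skip
r=62=111110 popcount=5 -> skip
r=63=111111 popcount=6 -> KEEP
r=64=1000000 popcount=1 -> skip
r=65=1000001 popcount=2 -> skip
r=66=1000010 popcount=2 -> skip
r=67=1000011 popcount=3 -> skip
r=68=1000100 popcount=2 -> skip
r=69=1000101 popcount=3 -> skip
r=70=1000110 popcount=3 -> skip
r=71=1000111 popcount=4 -> skip
r=72=1001000 popcount=2 -> skip
r=73=1001001 popcount=3 -> skip
r=74=1001010 popcount=3 -> skip
r=75=1001011 popcount=4 -> skip
r=76=1001100 popcount=3 -> skip
r=77=1001101 popcount=4 -> skip
r=78=1001110 popcount=4 -> skip
r=79=1001111 popcount=5 -> skip
r=80=1010000 popcount=2 -> skip
r=81=1010001 popcount=3 -> skip
r=82=1010010 popcount=3 -> skip
Kept rows: 63

Answer: 63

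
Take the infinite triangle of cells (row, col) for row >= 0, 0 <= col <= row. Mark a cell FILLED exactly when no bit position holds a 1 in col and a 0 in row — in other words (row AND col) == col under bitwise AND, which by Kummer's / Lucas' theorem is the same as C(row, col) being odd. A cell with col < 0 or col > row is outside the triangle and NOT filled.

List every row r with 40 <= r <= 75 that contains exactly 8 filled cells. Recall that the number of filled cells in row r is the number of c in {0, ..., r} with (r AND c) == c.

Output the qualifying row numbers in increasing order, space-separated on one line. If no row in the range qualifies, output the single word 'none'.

Row r has 2^popcount(r) filled cells, so we need popcount(r) = log2(8) = 3.
Scan r = 40..75 and keep those with exactly 3 one-bits:
r=40=101000 popcount=2 -> skip
r=41=101001 popcount=3 -> KEEP
r=42=101010 popcount=3 -> KEEP
r=43=101011 popcount=4 -> skip
r=44=101100 popcount=3 -> KEEP
r=45=101101 popcount=4 -> skip
r=46=101110 popcount=4 -> skip
r=47=101111 popcount=5 -> skip
r=48=110000 popcount=2 -> skip
r=49=110001 popcount=3 -> KEEP
r=50=110010 popcount=3 -> KEEP
r=51=110011 popcount=4 -> skip
r=52=110100 popcount=3 -> KEEP
r=53=110101 popcount=4 -> skip
r=54=110110 popcount=4 -> skip
r=55=110111 popcount=5 -> skip
r=56=111000 popcount=3 -> KEEP
r=57=111001 popcount=4 -> skip
r=58=111010 popcount=4 -> skip
r=59=111011 popcount=5 -> skip
r=60=111100 popcount=4 -> skip
r=61=111101 popcount=5 -> skip
r=62=111110 popcount=5 -> skip
r=63=111111 popcount=6 -> skip
r=64=1000000 popcount=1 -> skip
r=65=1000001 popcount=2 -> skip
r=66=1000010 popcount=2 -> skip
r=67=1000011 popcount=3 -> KEEP
r=68=1000100 popcount=2 -> skip
r=69=1000101 popcount=3 -> KEEP
r=70=1000110 popcount=3 -> KEEP
r=71=1000111 popcount=4 -> skip
r=72=1001000 popcount=2 -> skip
r=73=1001001 popcount=3 -> KEEP
r=74=1001010 popcount=3 -> KEEP
r=75=1001011 popcount=4 -> skip
Kept rows: 41 42 44 49 50 52 56 67 69 70 73 74

Answer: 41 42 44 49 50 52 56 67 69 70 73 74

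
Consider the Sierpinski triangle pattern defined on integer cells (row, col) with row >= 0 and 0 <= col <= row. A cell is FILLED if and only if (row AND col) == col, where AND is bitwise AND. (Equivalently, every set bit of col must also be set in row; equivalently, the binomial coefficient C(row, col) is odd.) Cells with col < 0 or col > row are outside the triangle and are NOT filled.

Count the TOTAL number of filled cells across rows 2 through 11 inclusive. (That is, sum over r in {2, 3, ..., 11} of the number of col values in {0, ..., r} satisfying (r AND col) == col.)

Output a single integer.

r2=10 pc1: +2 =2
r3=11 pc2: +4 =6
r4=100 pc1: +2 =8
r5=101 pc2: +4 =12
r6=110 pc2: +4 =16
r7=111 pc3: +8 =24
r8=1000 pc1: +2 =26
r9=1001 pc2: +4 =30
r10=1010 pc2: +4 =34
r11=1011 pc3: +8 =42

Answer: 42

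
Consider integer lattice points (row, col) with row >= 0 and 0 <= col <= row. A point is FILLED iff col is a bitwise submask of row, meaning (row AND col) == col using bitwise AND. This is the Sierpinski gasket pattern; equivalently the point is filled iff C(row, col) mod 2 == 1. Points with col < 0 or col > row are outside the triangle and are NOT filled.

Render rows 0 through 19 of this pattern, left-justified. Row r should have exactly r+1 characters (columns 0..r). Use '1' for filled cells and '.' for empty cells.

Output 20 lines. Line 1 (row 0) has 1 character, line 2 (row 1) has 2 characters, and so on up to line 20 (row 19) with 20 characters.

r0=0: 1
r1=1: 11
r2=10: 1.1
r3=11: 1111
r4=100: 1...1
r5=101: 11..11
r6=110: 1.1.1.1
r7=111: 11111111
r8=1000: 1.......1
r9=1001: 11......11
r10=1010: 1.1.....1.1
r11=1011: 1111....1111
r12=1100: 1...1...1...1
r13=1101: 11..11..11..11
r14=1110: 1.1.1.1.1.1.1.1
r15=1111: 1111111111111111
r16=10000: 1...............1
r17=10001: 11..............11
r18=10010: 1.1.............1.1
r19=10011: 1111............1111

Answer: 1
11
1.1
1111
1...1
11..11
1.1.1.1
11111111
1.......1
11......11
1.1.....1.1
1111....1111
1...1...1...1
11..11..11..11
1.1.1.1.1.1.1.1
1111111111111111
1...............1
11..............11
1.1.............1.1
1111............1111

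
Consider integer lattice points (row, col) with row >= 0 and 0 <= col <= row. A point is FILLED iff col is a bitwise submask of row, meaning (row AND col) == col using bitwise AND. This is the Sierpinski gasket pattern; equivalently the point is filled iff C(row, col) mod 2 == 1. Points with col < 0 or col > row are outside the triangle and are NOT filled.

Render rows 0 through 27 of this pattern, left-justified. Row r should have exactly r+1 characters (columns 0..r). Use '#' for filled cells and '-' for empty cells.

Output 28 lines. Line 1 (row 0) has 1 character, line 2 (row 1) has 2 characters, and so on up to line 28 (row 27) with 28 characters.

Answer: #
##
#-#
####
#---#
##--##
#-#-#-#
########
#-------#
##------##
#-#-----#-#
####----####
#---#---#---#
##--##--##--##
#-#-#-#-#-#-#-#
################
#---------------#
##--------------##
#-#-------------#-#
####------------####
#---#-----------#---#
##--##----------##--##
#-#-#-#---------#-#-#-#
########--------########
#-------#-------#-------#
##------##------##------##
#-#-----#-#-----#-#-----#-#
####----####----####----####

Derivation:
r0=0: #
r1=1: ##
r2=10: #-#
r3=11: ####
r4=100: #---#
r5=101: ##--##
r6=110: #-#-#-#
r7=111: ########
r8=1000: #-------#
r9=1001: ##------##
r10=1010: #-#-----#-#
r11=1011: ####----####
r12=1100: #---#---#---#
r13=1101: ##--##--##--##
r14=1110: #-#-#-#-#-#-#-#
r15=1111: ################
r16=10000: #---------------#
r17=10001: ##--------------##
r18=10010: #-#-------------#-#
r19=10011: ####------------####
r20=10100: #---#-----------#---#
r21=10101: ##--##----------##--##
r22=10110: #-#-#-#---------#-#-#-#
r23=10111: ########--------########
r24=11000: #-------#-------#-------#
r25=11001: ##------##------##------##
r26=11010: #-#-----#-#-----#-#-----#-#
r27=11011: ####----####----####----####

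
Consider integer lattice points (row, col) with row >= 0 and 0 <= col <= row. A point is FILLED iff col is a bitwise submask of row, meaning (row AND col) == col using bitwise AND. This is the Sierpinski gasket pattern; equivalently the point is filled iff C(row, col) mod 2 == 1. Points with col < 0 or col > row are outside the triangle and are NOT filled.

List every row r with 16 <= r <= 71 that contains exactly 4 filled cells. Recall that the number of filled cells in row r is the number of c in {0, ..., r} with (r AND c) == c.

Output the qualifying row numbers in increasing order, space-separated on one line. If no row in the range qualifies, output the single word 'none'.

Row r has 2^popcount(r) filled cells, so we need popcount(r) = log2(4) = 2.
Scan r = 16..71 and keep those with exactly 2 one-bits:
r=16=10000 popcount=1 -> skip
r=17=10001 popcount=2 -> KEEP
r=18=10010 popcount=2 -> KEEP
r=19=10011 popcount=3 -> skip
r=20=10100 popcount=2 -> KEEP
r=21=10101 popcount=3 -> skip
r=22=10110 popcount=3 -> skip
r=23=10111 popcount=4 -> skip
r=24=11000 popcount=2 -> KEEP
r=25=11001 popcount=3 -> skip
r=26=11010 popcount=3 -> skip
r=27=11011 popcount=4 -> skip
r=28=11100 popcount=3 -> skip
r=29=11101 popcount=4 -> skip
r=30=11110 popcount=4 -> skip
r=31=11111 popcount=5 -> skip
r=32=100000 popcount=1 -> skip
r=33=100001 popcount=2 -> KEEP
r=34=100010 popcount=2 -> KEEP
r=35=100011 popcount=3 -> skip
r=36=100100 popcount=2 -> KEEP
r=37=100101 popcount=3 -> skip
r=38=100110 popcount=3 -> skip
r=39=100111 popcount=4 -> skip
r=40=101000 popcount=2 -> KEEP
r=41=101001 popcount=3 -> skip
r=42=101010 popcount=3 -> skip
r=43=101011 popcount=4 -> skip
r=44=101100 popcount=3 -> skip
r=45=101101 popcount=4 -> skip
r=46=101110 popcount=4 -> skip
r=47=101111 popcount=5 -> skip
r=48=110000 popcount=2 -> KEEP
r=49=110001 popcount=3 -> skip
r=50=110010 popcount=3 -> skip
r=51=110011 popcount=4 -> skip
r=52=110100 popcount=3 -> skip
r=53=110101 popcount=4 -> skip
r=54=110110 popcount=4 -> skip
r=55=110111 popcount=5 -> skip
r=56=111000 popcount=3 -> skip
r=57=111001 popcount=4 -> skip
r=58=111010 popcount=4 -> skip
r=59=111011 popcount=5 -> skip
r=60=111100 popcount=4 -> skip
r=61=111101 popcount=5 -> skip
r=62=111110 popcount=5 -> skip
r=63=111111 popcount=6 -> skip
r=64=1000000 popcount=1 -> skip
r=65=1000001 popcount=2 -> KEEP
r=66=1000010 popcount=2 -> KEEP
r=67=1000011 popcount=3 -> skip
r=68=1000100 popcount=2 -> KEEP
r=69=1000101 popcount=3 -> skip
r=70=1000110 popcount=3 -> skip
r=71=1000111 popcount=4 -> skip
Kept rows: 17 18 20 24 33 34 36 40 48 65 66 68

Answer: 17 18 20 24 33 34 36 40 48 65 66 68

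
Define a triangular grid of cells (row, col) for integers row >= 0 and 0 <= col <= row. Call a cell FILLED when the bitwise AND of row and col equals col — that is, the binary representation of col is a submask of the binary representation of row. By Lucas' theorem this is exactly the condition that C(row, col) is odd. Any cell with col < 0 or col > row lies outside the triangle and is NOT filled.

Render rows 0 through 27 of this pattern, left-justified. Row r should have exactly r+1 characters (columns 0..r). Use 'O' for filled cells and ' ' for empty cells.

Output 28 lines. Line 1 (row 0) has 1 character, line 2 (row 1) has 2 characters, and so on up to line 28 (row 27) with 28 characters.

r0=0: O
r1=1: OO
r2=10: O O
r3=11: OOOO
r4=100: O   O
r5=101: OO  OO
r6=110: O O O O
r7=111: OOOOOOOO
r8=1000: O       O
r9=1001: OO      OO
r10=1010: O O     O O
r11=1011: OOOO    OOOO
r12=1100: O   O   O   O
r13=1101: OO  OO  OO  OO
r14=1110: O O O O O O O O
r15=1111: OOOOOOOOOOOOOOOO
r16=10000: O               O
r17=10001: OO              OO
r18=10010: O O             O O
r19=10011: OOOO            OOOO
r20=10100: O   O           O   O
r21=10101: OO  OO          OO  OO
r22=10110: O O O O         O O O O
r23=10111: OOOOOOOO        OOOOOOOO
r24=11000: O       O       O       O
r25=11001: OO      OO      OO      OO
r26=11010: O O     O O     O O     O O
r27=11011: OOOO    OOOO    OOOO    OOOO

Answer: O
OO
O O
OOOO
O   O
OO  OO
O O O O
OOOOOOOO
O       O
OO      OO
O O     O O
OOOO    OOOO
O   O   O   O
OO  OO  OO  OO
O O O O O O O O
OOOOOOOOOOOOOOOO
O               O
OO              OO
O O             O O
OOOO            OOOO
O   O           O   O
OO  OO          OO  OO
O O O O         O O O O
OOOOOOOO        OOOOOOOO
O       O       O       O
OO      OO      OO      OO
O O     O O     O O     O O
OOOO    OOOO    OOOO    OOOO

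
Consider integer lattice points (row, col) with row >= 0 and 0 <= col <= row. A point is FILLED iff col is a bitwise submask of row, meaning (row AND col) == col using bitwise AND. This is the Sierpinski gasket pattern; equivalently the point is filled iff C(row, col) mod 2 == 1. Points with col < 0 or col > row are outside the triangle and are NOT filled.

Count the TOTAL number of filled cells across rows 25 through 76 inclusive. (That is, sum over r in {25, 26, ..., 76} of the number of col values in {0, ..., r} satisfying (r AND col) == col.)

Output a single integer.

r25=11001 pc3: +8 =8
r26=11010 pc3: +8 =16
r27=11011 pc4: +16 =32
r28=11100 pc3: +8 =40
r29=11101 pc4: +16 =56
r30=11110 pc4: +16 =72
r31=11111 pc5: +32 =104
r32=100000 pc1: +2 =106
r33=100001 pc2: +4 =110
r34=100010 pc2: +4 =114
r35=100011 pc3: +8 =122
r36=100100 pc2: +4 =126
r37=100101 pc3: +8 =134
r38=100110 pc3: +8 =142
r39=100111 pc4: +16 =158
r40=101000 pc2: +4 =162
r41=101001 pc3: +8 =170
r42=101010 pc3: +8 =178
r43=101011 pc4: +16 =194
r44=101100 pc3: +8 =202
r45=101101 pc4: +16 =218
r46=101110 pc4: +16 =234
r47=101111 pc5: +32 =266
r48=110000 pc2: +4 =270
r49=110001 pc3: +8 =278
r50=110010 pc3: +8 =286
r51=110011 pc4: +16 =302
r52=110100 pc3: +8 =310
r53=110101 pc4: +16 =326
r54=110110 pc4: +16 =342
r55=110111 pc5: +32 =374
r56=111000 pc3: +8 =382
r57=111001 pc4: +16 =398
r58=111010 pc4: +16 =414
r59=111011 pc5: +32 =446
r60=111100 pc4: +16 =462
r61=111101 pc5: +32 =494
r62=111110 pc5: +32 =526
r63=111111 pc6: +64 =590
r64=1000000 pc1: +2 =592
r65=1000001 pc2: +4 =596
r66=1000010 pc2: +4 =600
r67=1000011 pc3: +8 =608
r68=1000100 pc2: +4 =612
r69=1000101 pc3: +8 =620
r70=1000110 pc3: +8 =628
r71=1000111 pc4: +16 =644
r72=1001000 pc2: +4 =648
r73=1001001 pc3: +8 =656
r74=1001010 pc3: +8 =664
r75=1001011 pc4: +16 =680
r76=1001100 pc3: +8 =688

Answer: 688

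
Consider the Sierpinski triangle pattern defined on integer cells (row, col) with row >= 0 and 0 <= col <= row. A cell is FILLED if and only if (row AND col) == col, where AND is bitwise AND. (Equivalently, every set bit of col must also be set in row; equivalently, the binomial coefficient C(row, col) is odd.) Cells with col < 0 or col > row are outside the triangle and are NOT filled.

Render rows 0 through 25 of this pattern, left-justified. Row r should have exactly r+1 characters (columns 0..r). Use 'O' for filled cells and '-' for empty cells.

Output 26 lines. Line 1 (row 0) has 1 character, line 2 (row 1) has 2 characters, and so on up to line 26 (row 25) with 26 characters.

Answer: O
OO
O-O
OOOO
O---O
OO--OO
O-O-O-O
OOOOOOOO
O-------O
OO------OO
O-O-----O-O
OOOO----OOOO
O---O---O---O
OO--OO--OO--OO
O-O-O-O-O-O-O-O
OOOOOOOOOOOOOOOO
O---------------O
OO--------------OO
O-O-------------O-O
OOOO------------OOOO
O---O-----------O---O
OO--OO----------OO--OO
O-O-O-O---------O-O-O-O
OOOOOOOO--------OOOOOOOO
O-------O-------O-------O
OO------OO------OO------OO

Derivation:
r0=0: O
r1=1: OO
r2=10: O-O
r3=11: OOOO
r4=100: O---O
r5=101: OO--OO
r6=110: O-O-O-O
r7=111: OOOOOOOO
r8=1000: O-------O
r9=1001: OO------OO
r10=1010: O-O-----O-O
r11=1011: OOOO----OOOO
r12=1100: O---O---O---O
r13=1101: OO--OO--OO--OO
r14=1110: O-O-O-O-O-O-O-O
r15=1111: OOOOOOOOOOOOOOOO
r16=10000: O---------------O
r17=10001: OO--------------OO
r18=10010: O-O-------------O-O
r19=10011: OOOO------------OOOO
r20=10100: O---O-----------O---O
r21=10101: OO--OO----------OO--OO
r22=10110: O-O-O-O---------O-O-O-O
r23=10111: OOOOOOOO--------OOOOOOOO
r24=11000: O-------O-------O-------O
r25=11001: OO------OO------OO------OO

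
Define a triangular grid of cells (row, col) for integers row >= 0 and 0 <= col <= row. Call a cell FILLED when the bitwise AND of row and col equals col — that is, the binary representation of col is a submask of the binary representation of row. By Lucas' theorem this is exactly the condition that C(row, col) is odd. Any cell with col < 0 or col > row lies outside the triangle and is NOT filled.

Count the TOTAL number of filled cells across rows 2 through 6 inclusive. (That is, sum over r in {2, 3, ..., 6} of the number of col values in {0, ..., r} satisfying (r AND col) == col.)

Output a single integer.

r2=10 pc1: +2 =2
r3=11 pc2: +4 =6
r4=100 pc1: +2 =8
r5=101 pc2: +4 =12
r6=110 pc2: +4 =16

Answer: 16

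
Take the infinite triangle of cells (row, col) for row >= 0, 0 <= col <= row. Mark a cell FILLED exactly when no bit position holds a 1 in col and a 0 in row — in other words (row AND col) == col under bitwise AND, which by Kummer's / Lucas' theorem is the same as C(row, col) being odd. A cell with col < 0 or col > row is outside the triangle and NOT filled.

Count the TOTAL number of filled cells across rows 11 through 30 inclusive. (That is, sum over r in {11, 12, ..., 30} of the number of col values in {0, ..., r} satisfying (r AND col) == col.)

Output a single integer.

r11=1011 pc3: +8 =8
r12=1100 pc2: +4 =12
r13=1101 pc3: +8 =20
r14=1110 pc3: +8 =28
r15=1111 pc4: +16 =44
r16=10000 pc1: +2 =46
r17=10001 pc2: +4 =50
r18=10010 pc2: +4 =54
r19=10011 pc3: +8 =62
r20=10100 pc2: +4 =66
r21=10101 pc3: +8 =74
r22=10110 pc3: +8 =82
r23=10111 pc4: +16 =98
r24=11000 pc2: +4 =102
r25=11001 pc3: +8 =110
r26=11010 pc3: +8 =118
r27=11011 pc4: +16 =134
r28=11100 pc3: +8 =142
r29=11101 pc4: +16 =158
r30=11110 pc4: +16 =174

Answer: 174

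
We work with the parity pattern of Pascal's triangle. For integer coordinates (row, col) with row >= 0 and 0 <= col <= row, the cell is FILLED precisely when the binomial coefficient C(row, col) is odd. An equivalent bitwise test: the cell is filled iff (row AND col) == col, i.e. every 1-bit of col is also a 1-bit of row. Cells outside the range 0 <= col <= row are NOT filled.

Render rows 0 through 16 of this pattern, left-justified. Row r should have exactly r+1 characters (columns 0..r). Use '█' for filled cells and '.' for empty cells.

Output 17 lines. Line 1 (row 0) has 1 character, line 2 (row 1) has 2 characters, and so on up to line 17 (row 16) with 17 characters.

r0=0: █
r1=1: ██
r2=10: █.█
r3=11: ████
r4=100: █...█
r5=101: ██..██
r6=110: █.█.█.█
r7=111: ████████
r8=1000: █.......█
r9=1001: ██......██
r10=1010: █.█.....█.█
r11=1011: ████....████
r12=1100: █...█...█...█
r13=1101: ██..██..██..██
r14=1110: █.█.█.█.█.█.█.█
r15=1111: ████████████████
r16=10000: █...............█

Answer: █
██
█.█
████
█...█
██..██
█.█.█.█
████████
█.......█
██......██
█.█.....█.█
████....████
█...█...█...█
██..██..██..██
█.█.█.█.█.█.█.█
████████████████
█...............█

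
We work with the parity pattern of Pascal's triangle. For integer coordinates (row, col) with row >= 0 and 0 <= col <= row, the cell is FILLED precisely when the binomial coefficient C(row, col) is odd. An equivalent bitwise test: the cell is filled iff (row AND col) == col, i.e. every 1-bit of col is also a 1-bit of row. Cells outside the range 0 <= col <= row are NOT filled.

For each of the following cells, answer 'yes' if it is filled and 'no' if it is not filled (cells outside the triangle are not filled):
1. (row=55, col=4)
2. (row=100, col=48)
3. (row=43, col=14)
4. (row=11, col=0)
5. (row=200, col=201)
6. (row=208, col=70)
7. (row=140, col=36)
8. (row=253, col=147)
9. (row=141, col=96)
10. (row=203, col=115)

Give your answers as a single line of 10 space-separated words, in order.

Answer: yes no no yes no no no no no no

Derivation:
(55,4): row=0b110111, col=0b100, row AND col = 0b100 = 4; 4 == 4 -> filled
(100,48): row=0b1100100, col=0b110000, row AND col = 0b100000 = 32; 32 != 48 -> empty
(43,14): row=0b101011, col=0b1110, row AND col = 0b1010 = 10; 10 != 14 -> empty
(11,0): row=0b1011, col=0b0, row AND col = 0b0 = 0; 0 == 0 -> filled
(200,201): col outside [0, 200] -> not filled
(208,70): row=0b11010000, col=0b1000110, row AND col = 0b1000000 = 64; 64 != 70 -> empty
(140,36): row=0b10001100, col=0b100100, row AND col = 0b100 = 4; 4 != 36 -> empty
(253,147): row=0b11111101, col=0b10010011, row AND col = 0b10010001 = 145; 145 != 147 -> empty
(141,96): row=0b10001101, col=0b1100000, row AND col = 0b0 = 0; 0 != 96 -> empty
(203,115): row=0b11001011, col=0b1110011, row AND col = 0b1000011 = 67; 67 != 115 -> empty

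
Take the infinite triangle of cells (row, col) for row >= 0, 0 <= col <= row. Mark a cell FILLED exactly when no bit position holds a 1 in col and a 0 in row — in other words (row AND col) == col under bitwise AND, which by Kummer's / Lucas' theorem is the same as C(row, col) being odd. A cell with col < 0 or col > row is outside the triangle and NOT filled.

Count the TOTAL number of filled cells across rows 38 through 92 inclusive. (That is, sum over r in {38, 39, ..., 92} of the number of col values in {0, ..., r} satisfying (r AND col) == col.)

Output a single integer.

r38=100110 pc3: +8 =8
r39=100111 pc4: +16 =24
r40=101000 pc2: +4 =28
r41=101001 pc3: +8 =36
r42=101010 pc3: +8 =44
r43=101011 pc4: +16 =60
r44=101100 pc3: +8 =68
r45=101101 pc4: +16 =84
r46=101110 pc4: +16 =100
r47=101111 pc5: +32 =132
r48=110000 pc2: +4 =136
r49=110001 pc3: +8 =144
r50=110010 pc3: +8 =152
r51=110011 pc4: +16 =168
r52=110100 pc3: +8 =176
r53=110101 pc4: +16 =192
r54=110110 pc4: +16 =208
r55=110111 pc5: +32 =240
r56=111000 pc3: +8 =248
r57=111001 pc4: +16 =264
r58=111010 pc4: +16 =280
r59=111011 pc5: +32 =312
r60=111100 pc4: +16 =328
r61=111101 pc5: +32 =360
r62=111110 pc5: +32 =392
r63=111111 pc6: +64 =456
r64=1000000 pc1: +2 =458
r65=1000001 pc2: +4 =462
r66=1000010 pc2: +4 =466
r67=1000011 pc3: +8 =474
r68=1000100 pc2: +4 =478
r69=1000101 pc3: +8 =486
r70=1000110 pc3: +8 =494
r71=1000111 pc4: +16 =510
r72=1001000 pc2: +4 =514
r73=1001001 pc3: +8 =522
r74=1001010 pc3: +8 =530
r75=1001011 pc4: +16 =546
r76=1001100 pc3: +8 =554
r77=1001101 pc4: +16 =570
r78=1001110 pc4: +16 =586
r79=1001111 pc5: +32 =618
r80=1010000 pc2: +4 =622
r81=1010001 pc3: +8 =630
r82=1010010 pc3: +8 =638
r83=1010011 pc4: +16 =654
r84=1010100 pc3: +8 =662
r85=1010101 pc4: +16 =678
r86=1010110 pc4: +16 =694
r87=1010111 pc5: +32 =726
r88=1011000 pc3: +8 =734
r89=1011001 pc4: +16 =750
r90=1011010 pc4: +16 =766
r91=1011011 pc5: +32 =798
r92=1011100 pc4: +16 =814

Answer: 814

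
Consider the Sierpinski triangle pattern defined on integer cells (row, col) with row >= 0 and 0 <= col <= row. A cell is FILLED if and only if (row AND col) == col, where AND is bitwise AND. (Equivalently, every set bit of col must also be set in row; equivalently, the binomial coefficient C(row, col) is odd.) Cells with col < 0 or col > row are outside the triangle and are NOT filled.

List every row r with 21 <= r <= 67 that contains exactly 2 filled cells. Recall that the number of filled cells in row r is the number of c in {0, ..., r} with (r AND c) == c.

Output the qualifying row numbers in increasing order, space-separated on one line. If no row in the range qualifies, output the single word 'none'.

Answer: 32 64

Derivation:
Row r has 2^popcount(r) filled cells, so we need popcount(r) = log2(2) = 1.
Scan r = 21..67 and keep those with exactly 1 one-bits:
r=21=10101 popcount=3 -> skip
r=22=10110 popcount=3 -> skip
r=23=10111 popcount=4 -> skip
r=24=11000 popcount=2 -> skip
r=25=11001 popcount=3 -> skip
r=26=11010 popcount=3 -> skip
r=27=11011 popcount=4 -> skip
r=28=11100 popcount=3 -> skip
r=29=11101 popcount=4 -> skip
r=30=11110 popcount=4 -> skip
r=31=11111 popcount=5 -> skip
r=32=100000 popcount=1 -> KEEP
r=33=100001 popcount=2 -> skip
r=34=100010 popcount=2 -> skip
r=35=100011 popcount=3 -> skip
r=36=100100 popcount=2 -> skip
r=37=100101 popcount=3 -> skip
r=38=100110 popcount=3 -> skip
r=39=100111 popcount=4 -> skip
r=40=101000 popcount=2 -> skip
r=41=101001 popcount=3 -> skip
r=42=101010 popcount=3 -> skip
r=43=101011 popcount=4 -> skip
r=44=101100 popcount=3 -> skip
r=45=101101 popcount=4 -> skip
r=46=101110 popcount=4 -> skip
r=47=101111 popcount=5 -> skip
r=48=110000 popcount=2 -> skip
r=49=110001 popcount=3 -> skip
r=50=110010 popcount=3 -> skip
r=51=110011 popcount=4 -> skip
r=52=110100 popcount=3 -> skip
r=53=110101 popcount=4 -> skip
r=54=110110 popcount=4 -> skip
r=55=110111 popcount=5 -> skip
r=56=111000 popcount=3 -> skip
r=57=111001 popcount=4 -> skip
r=58=111010 popcount=4 -> skip
r=59=111011 popcount=5 -> skip
r=60=111100 popcount=4 -> skip
r=61=111101 popcount=5 -> skip
r=62=111110 popcount=5 -> skip
r=63=111111 popcount=6 -> skip
r=64=1000000 popcount=1 -> KEEP
r=65=1000001 popcount=2 -> skip
r=66=1000010 popcount=2 -> skip
r=67=1000011 popcount=3 -> skip
Kept rows: 32 64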